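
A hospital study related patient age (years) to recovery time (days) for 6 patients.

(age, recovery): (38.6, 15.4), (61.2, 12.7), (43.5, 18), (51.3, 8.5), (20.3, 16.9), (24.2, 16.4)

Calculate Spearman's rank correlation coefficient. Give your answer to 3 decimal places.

Rank age: 3, 6, 4, 5, 1, 2
Rank recovery: 3, 2, 6, 1, 5, 4
d = rank(age) − rank(recovery): 0, 4, -2, 4, -4, -2; Σd² = 56
ρ = 1 − 6Σd² / [n(n²−1)] = 1 − 6×56 / (6×35) = 1 − 336/210 ≈ -0.600

-0.600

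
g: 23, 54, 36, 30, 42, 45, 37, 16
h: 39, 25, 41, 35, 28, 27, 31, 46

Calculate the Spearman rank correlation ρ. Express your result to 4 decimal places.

-0.9286

Rank g: 2, 8, 4, 3, 6, 7, 5, 1
Rank h: 6, 1, 7, 5, 3, 2, 4, 8
d = rank(g) − rank(h): -4, 7, -3, -2, 3, 5, 1, -7; Σd² = 162
ρ = 1 − 6Σd² / [n(n²−1)] = 1 − 6×162 / (8×63) = 1 − 972/504 ≈ -0.9286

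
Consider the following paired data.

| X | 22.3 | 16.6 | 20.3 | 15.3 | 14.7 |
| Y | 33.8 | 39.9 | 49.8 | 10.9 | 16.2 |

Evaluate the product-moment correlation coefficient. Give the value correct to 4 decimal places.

n = 5, ΣX = 89.2, ΣY = 150.6, ΣX² = 1635.12, ΣY² = 5595.74, ΣXY = 2831.93
nΣXY − ΣXΣY = 14159.65 − 13433.52 = 726.13
nΣX² − (ΣX)² = 8175.6 − 7956.64 = 218.96; nΣY² − (ΣY)² = 27978.7 − 22680.36 = 5298.34
r = 726.13 / √(218.96 × 5298.34) = 726.13 / 1077.0908 ≈ 0.6742

0.6742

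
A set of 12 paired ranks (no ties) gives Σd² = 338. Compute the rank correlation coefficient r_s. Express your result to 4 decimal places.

ρ = 1 − 6Σd² / [n(n²−1)] = 1 − 6×338 / (12×143)
  = 1 − 2028/1716 = 1 − 1.18182 ≈ -0.1818

-0.1818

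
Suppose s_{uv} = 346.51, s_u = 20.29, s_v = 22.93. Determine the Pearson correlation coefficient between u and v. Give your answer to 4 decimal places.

0.7448

r = Cov(u,v) / (s_u · s_v) = 346.51 / (20.29 × 22.93)
  = 346.51 / 465.2497 ≈ 0.7448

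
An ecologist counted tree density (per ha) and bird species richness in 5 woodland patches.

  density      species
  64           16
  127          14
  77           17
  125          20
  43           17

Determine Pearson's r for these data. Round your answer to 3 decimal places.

n = 5, Σx = 436, Σy = 84, Σx² = 43628, Σy² = 1430, Σxy = 7342
nΣxy − ΣxΣy = 36710 − 36624 = 86
nΣx² − (Σx)² = 218140 − 190096 = 28044; nΣy² − (Σy)² = 7150 − 7056 = 94
r = 86 / √(28044 × 94) = 86 / 1623.6182 ≈ 0.053

0.053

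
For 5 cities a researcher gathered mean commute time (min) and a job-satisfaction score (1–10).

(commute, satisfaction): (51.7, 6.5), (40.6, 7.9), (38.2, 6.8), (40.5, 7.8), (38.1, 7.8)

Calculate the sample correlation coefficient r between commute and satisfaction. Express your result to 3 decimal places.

-0.628

n = 5, Σx = 209.1, Σy = 36.8, Σx² = 8872.35, Σy² = 272.58, Σxy = 1529.63
nΣxy − ΣxΣy = 7648.15 − 7694.88 = -46.73
nΣx² − (Σx)² = 44361.75 − 43722.81 = 638.94; nΣy² − (Σy)² = 1362.9 − 1354.24 = 8.66
r = -46.73 / √(638.94 × 8.66) = -46.73 / 74.3856 ≈ -0.628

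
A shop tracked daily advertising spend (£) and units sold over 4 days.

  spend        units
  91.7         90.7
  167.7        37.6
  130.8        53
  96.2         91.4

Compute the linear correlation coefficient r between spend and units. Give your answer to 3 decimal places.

-0.977

n = 4, Σx = 486.4, Σy = 272.7, Σx² = 62895.26, Σy² = 20803.21, Σxy = 30347.79
nΣxy − ΣxΣy = 121391.16 − 132641.28 = -11250.12
nΣx² − (Σx)² = 251581.04 − 236584.96 = 14996.08; nΣy² − (Σy)² = 83212.84 − 74365.29 = 8847.55
r = -11250.12 / √(14996.08 × 8847.55) = -11250.12 / 11518.6183 ≈ -0.977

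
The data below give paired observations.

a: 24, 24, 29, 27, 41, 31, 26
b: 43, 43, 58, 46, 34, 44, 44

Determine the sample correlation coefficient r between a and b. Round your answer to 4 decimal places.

n = 7, Σa = 202, Σb = 312, Σa² = 6040, Σb² = 14206, Σab = 8890
nΣab − ΣaΣb = 62230 − 63024 = -794
nΣa² − (Σa)² = 42280 − 40804 = 1476; nΣb² − (Σb)² = 99442 − 97344 = 2098
r = -794 / √(1476 × 2098) = -794 / 1759.7295 ≈ -0.4512

-0.4512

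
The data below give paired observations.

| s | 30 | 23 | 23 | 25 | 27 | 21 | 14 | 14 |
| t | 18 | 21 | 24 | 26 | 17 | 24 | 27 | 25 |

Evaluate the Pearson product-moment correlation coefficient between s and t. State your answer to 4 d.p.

n = 8, Σs = 177, Σt = 182, Σs² = 4145, Σt² = 4236, Σst = 3916
nΣst − ΣsΣt = 31328 − 32214 = -886
nΣs² − (Σs)² = 33160 − 31329 = 1831; nΣt² − (Σt)² = 33888 − 33124 = 764
r = -886 / √(1831 × 764) = -886 / 1182.7443 ≈ -0.7491

-0.7491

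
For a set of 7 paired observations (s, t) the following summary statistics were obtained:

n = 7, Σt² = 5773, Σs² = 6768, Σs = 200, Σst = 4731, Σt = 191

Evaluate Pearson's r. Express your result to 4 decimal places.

r = (nΣst − ΣsΣt) / √[(nΣs² − (Σs)²)(nΣt² − (Σt)²)]
Numerator: 7×4731 − 200×191 = -5083
Denominator: √[(47376 − 40000)(40411 − 36481)] = √[7376 × 3930] = 5384.0208
r = -5083 / 5384.0208 ≈ -0.9441

-0.9441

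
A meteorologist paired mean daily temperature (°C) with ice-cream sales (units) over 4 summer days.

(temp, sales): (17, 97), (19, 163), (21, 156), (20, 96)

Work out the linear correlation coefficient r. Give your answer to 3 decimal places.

0.460

n = 4, Σx = 77, Σy = 512, Σx² = 1491, Σy² = 69530, Σxy = 9942
nΣxy − ΣxΣy = 39768 − 39424 = 344
nΣx² − (Σx)² = 5964 − 5929 = 35; nΣy² − (Σy)² = 278120 − 262144 = 15976
r = 344 / √(35 × 15976) = 344 / 747.7700 ≈ 0.460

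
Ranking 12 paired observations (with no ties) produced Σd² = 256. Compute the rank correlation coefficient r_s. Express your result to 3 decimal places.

0.105

ρ = 1 − 6Σd² / [n(n²−1)] = 1 − 6×256 / (12×143)
  = 1 − 1536/1716 = 1 − 0.8951 ≈ 0.105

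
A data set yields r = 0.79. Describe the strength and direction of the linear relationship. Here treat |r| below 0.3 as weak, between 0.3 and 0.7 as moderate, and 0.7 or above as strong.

strong positive

r = 0.79 > 0 so the relationship is positive.
|r| = 0.79, which falls in the strong range.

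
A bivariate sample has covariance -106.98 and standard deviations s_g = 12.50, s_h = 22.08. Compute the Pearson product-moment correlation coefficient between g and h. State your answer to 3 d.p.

-0.388

r = Cov(g,h) / (s_g · s_h) = -106.98 / (12.50 × 22.08)
  = -106.98 / 276.0000 ≈ -0.388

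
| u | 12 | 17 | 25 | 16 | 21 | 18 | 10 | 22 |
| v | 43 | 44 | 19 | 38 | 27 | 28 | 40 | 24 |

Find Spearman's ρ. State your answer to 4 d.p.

-0.8333

Rank u: 2, 4, 8, 3, 6, 5, 1, 7
Rank v: 7, 8, 1, 5, 3, 4, 6, 2
d = rank(u) − rank(v): -5, -4, 7, -2, 3, 1, -5, 5; Σd² = 154
ρ = 1 − 6Σd² / [n(n²−1)] = 1 − 6×154 / (8×63) = 1 − 924/504 ≈ -0.8333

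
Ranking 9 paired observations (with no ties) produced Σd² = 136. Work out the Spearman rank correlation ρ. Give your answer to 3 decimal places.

ρ = 1 − 6Σd² / [n(n²−1)] = 1 − 6×136 / (9×80)
  = 1 − 816/720 = 1 − 1.1333 ≈ -0.133

-0.133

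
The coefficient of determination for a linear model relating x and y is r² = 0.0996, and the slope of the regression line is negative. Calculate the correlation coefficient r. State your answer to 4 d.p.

-0.3156

|r| = √0.0996 = 0.3156
The association is negative, so r = −0.3156.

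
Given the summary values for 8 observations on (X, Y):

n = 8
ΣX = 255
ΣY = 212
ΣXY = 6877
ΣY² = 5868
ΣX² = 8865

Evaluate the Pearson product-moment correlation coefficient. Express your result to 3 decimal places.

r = (nΣXY − ΣXΣY) / √[(nΣX² − (ΣX)²)(nΣY² − (ΣY)²)]
Numerator: 8×6877 − 255×212 = 956
Denominator: √[(70920 − 65025)(46944 − 44944)] = √[5895 × 2000] = 3433.6569
r = 956 / 3433.6569 ≈ 0.278

0.278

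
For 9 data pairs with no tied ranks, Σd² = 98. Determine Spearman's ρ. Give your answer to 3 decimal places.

0.183

ρ = 1 − 6Σd² / [n(n²−1)] = 1 − 6×98 / (9×80)
  = 1 − 588/720 = 1 − 0.8167 ≈ 0.183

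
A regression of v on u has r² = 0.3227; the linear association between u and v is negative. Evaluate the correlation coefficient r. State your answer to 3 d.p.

-0.568

|r| = √0.3227 = 0.568
The association is negative, so r = −0.568.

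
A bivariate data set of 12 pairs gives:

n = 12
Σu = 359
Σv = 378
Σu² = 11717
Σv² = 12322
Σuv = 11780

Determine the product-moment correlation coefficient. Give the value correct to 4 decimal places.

0.7405

r = (nΣuv − ΣuΣv) / √[(nΣu² − (Σu)²)(nΣv² − (Σv)²)]
Numerator: 12×11780 − 359×378 = 5658
Denominator: √[(140604 − 128881)(147864 − 142884)] = √[11723 × 4980] = 7640.7159
r = 5658 / 7640.7159 ≈ 0.7405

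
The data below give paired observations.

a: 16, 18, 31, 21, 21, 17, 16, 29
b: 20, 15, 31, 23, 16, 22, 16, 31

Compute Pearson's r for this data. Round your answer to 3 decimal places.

n = 8, Σa = 169, Σb = 174, Σa² = 3809, Σb² = 4072, Σab = 3899
nΣab − ΣaΣb = 31192 − 29406 = 1786
nΣa² − (Σa)² = 30472 − 28561 = 1911; nΣb² − (Σb)² = 32576 − 30276 = 2300
r = 1786 / √(1911 × 2300) = 1786 / 2096.4971 ≈ 0.852

0.852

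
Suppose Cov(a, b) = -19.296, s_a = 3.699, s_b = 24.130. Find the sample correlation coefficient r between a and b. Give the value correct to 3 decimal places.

r = Cov(a,b) / (s_a · s_b) = -19.296 / (3.699 × 24.130)
  = -19.296 / 89.2569 ≈ -0.216

-0.216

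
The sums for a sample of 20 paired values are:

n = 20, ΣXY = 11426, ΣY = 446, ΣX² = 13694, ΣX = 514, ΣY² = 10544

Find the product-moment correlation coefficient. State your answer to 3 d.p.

-0.067

r = (nΣXY − ΣXΣY) / √[(nΣX² − (ΣX)²)(nΣY² − (ΣY)²)]
Numerator: 20×11426 − 514×446 = -724
Denominator: √[(273880 − 264196)(210880 − 198916)] = √[9684 × 11964] = 10763.7993
r = -724 / 10763.7993 ≈ -0.067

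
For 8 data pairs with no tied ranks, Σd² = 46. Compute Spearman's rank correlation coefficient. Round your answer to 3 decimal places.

0.452

ρ = 1 − 6Σd² / [n(n²−1)] = 1 − 6×46 / (8×63)
  = 1 − 276/504 = 1 − 0.5476 ≈ 0.452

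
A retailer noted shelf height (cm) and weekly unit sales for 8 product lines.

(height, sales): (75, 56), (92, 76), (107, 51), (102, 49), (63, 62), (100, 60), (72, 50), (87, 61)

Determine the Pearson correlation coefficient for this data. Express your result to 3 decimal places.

-0.113

n = 8, Σx = 698, Σy = 465, Σx² = 62664, Σy² = 27579, Σxy = 40460
nΣxy − ΣxΣy = 323680 − 324570 = -890
nΣx² − (Σx)² = 501312 − 487204 = 14108; nΣy² − (Σy)² = 220632 − 216225 = 4407
r = -890 / √(14108 × 4407) = -890 / 7885.0464 ≈ -0.113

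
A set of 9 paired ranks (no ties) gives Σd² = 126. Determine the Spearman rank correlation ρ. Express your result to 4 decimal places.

-0.0500

ρ = 1 − 6Σd² / [n(n²−1)] = 1 − 6×126 / (9×80)
  = 1 − 756/720 = 1 − 1.05000 ≈ -0.0500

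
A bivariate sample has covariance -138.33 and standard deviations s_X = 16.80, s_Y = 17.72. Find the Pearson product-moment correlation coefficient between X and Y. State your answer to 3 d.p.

-0.465

r = Cov(X,Y) / (s_X · s_Y) = -138.33 / (16.80 × 17.72)
  = -138.33 / 297.6960 ≈ -0.465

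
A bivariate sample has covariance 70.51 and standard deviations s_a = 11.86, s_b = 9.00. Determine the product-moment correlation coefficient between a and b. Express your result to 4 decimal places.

0.6606

r = Cov(a,b) / (s_a · s_b) = 70.51 / (11.86 × 9.00)
  = 70.51 / 106.7400 ≈ 0.6606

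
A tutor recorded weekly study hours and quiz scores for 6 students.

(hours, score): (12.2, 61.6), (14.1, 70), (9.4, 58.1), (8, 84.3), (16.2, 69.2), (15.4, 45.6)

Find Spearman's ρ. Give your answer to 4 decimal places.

-0.3143

Rank hours: 3, 4, 2, 1, 6, 5
Rank score: 3, 5, 2, 6, 4, 1
d = rank(hours) − rank(score): 0, -1, 0, -5, 2, 4; Σd² = 46
ρ = 1 − 6Σd² / [n(n²−1)] = 1 − 6×46 / (6×35) = 1 − 276/210 ≈ -0.3143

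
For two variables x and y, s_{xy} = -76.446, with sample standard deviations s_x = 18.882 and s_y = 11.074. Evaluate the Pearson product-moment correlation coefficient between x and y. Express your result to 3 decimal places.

r = Cov(x,y) / (s_x · s_y) = -76.446 / (18.882 × 11.074)
  = -76.446 / 209.0993 ≈ -0.366

-0.366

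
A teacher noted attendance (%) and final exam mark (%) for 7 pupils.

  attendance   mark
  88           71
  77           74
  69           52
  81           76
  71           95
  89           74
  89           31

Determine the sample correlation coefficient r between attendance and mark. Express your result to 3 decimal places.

n = 7, Σx = 564, Σy = 473, Σx² = 45878, Σy² = 34459, Σxy = 37780
nΣxy − ΣxΣy = 264460 − 266772 = -2312
nΣx² − (Σx)² = 321146 − 318096 = 3050; nΣy² − (Σy)² = 241213 − 223729 = 17484
r = -2312 / √(3050 × 17484) = -2312 / 7302.4790 ≈ -0.317

-0.317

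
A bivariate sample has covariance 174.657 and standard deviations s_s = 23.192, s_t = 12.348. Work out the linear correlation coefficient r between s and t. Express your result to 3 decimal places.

0.610

r = Cov(s,t) / (s_s · s_t) = 174.657 / (23.192 × 12.348)
  = 174.657 / 286.3748 ≈ 0.610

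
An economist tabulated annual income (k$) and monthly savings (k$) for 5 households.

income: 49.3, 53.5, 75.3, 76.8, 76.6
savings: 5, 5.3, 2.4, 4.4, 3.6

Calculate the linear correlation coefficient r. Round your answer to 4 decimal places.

n = 5, Σx = 331.5, Σy = 20.7, Σx² = 22728.63, Σy² = 91.17, Σxy = 1324.45
nΣxy − ΣxΣy = 6622.25 − 6862.05 = -239.8
nΣx² − (Σx)² = 113643.15 − 109892.25 = 3750.9; nΣy² − (Σy)² = 455.85 − 428.49 = 27.36
r = -239.8 / √(3750.9 × 27.36) = -239.8 / 320.3508 ≈ -0.7486

-0.7486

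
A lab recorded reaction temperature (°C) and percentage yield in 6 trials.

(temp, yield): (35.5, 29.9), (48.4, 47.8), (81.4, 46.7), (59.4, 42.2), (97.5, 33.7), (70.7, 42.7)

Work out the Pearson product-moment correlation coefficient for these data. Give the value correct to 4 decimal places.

0.0930

n = 6, Σx = 392.9, Σy = 243, Σx² = 28261.87, Σy² = 10099.56, Σxy = 15987.67
nΣxy − ΣxΣy = 95926.02 − 95474.7 = 451.32
nΣx² − (Σx)² = 169571.22 − 154370.41 = 15200.81; nΣy² − (Σy)² = 60597.36 − 59049 = 1548.36
r = 451.32 / √(15200.81 × 1548.36) = 451.32 / 4851.4252 ≈ 0.0930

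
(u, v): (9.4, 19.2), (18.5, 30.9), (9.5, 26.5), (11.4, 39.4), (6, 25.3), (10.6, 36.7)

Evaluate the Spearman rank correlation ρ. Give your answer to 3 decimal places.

0.771

Rank u: 2, 6, 3, 5, 1, 4
Rank v: 1, 4, 3, 6, 2, 5
d = rank(u) − rank(v): 1, 2, 0, -1, -1, -1; Σd² = 8
ρ = 1 − 6Σd² / [n(n²−1)] = 1 − 6×8 / (6×35) = 1 − 48/210 ≈ 0.771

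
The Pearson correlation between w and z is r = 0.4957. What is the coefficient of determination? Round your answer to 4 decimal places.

0.2457

r² = (0.4957)² = 0.2457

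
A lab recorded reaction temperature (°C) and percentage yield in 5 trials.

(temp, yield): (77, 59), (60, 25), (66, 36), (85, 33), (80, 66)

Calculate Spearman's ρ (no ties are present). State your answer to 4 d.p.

0.4000

Rank temp: 3, 1, 2, 5, 4
Rank yield: 4, 1, 3, 2, 5
d = rank(temp) − rank(yield): -1, 0, -1, 3, -1; Σd² = 12
ρ = 1 − 6Σd² / [n(n²−1)] = 1 − 6×12 / (5×24) = 1 − 72/120 ≈ 0.4000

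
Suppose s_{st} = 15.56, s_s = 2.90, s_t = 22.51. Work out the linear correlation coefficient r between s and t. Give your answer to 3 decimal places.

0.238

r = Cov(s,t) / (s_s · s_t) = 15.56 / (2.90 × 22.51)
  = 15.56 / 65.2790 ≈ 0.238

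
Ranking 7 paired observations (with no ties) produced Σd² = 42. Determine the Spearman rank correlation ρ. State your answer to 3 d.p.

0.250

ρ = 1 − 6Σd² / [n(n²−1)] = 1 − 6×42 / (7×48)
  = 1 − 252/336 = 1 − 0.7500 ≈ 0.250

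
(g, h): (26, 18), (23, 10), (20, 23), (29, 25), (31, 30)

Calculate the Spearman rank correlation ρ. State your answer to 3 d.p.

0.700

Rank g: 3, 2, 1, 4, 5
Rank h: 2, 1, 3, 4, 5
d = rank(g) − rank(h): 1, 1, -2, 0, 0; Σd² = 6
ρ = 1 − 6Σd² / [n(n²−1)] = 1 − 6×6 / (5×24) = 1 − 36/120 ≈ 0.700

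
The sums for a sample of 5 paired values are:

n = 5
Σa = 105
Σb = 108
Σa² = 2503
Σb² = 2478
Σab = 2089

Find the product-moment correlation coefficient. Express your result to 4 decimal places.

-0.8605

r = (nΣab − ΣaΣb) / √[(nΣa² − (Σa)²)(nΣb² − (Σb)²)]
Numerator: 5×2089 − 105×108 = -895
Denominator: √[(12515 − 11025)(12390 − 11664)] = √[1490 × 726] = 1040.0673
r = -895 / 1040.0673 ≈ -0.8605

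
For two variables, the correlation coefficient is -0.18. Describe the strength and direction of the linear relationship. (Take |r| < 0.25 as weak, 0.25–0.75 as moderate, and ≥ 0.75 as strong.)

r = -0.18 < 0 so the relationship is negative.
|r| = 0.18, which falls in the weak range.

weak negative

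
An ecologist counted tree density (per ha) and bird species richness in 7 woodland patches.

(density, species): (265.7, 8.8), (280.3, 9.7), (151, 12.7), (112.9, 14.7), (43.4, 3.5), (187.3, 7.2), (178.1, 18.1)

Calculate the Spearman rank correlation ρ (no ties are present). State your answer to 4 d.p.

0.0000

Rank density: 6, 7, 3, 2, 1, 5, 4
Rank species: 3, 4, 5, 6, 1, 2, 7
d = rank(density) − rank(species): 3, 3, -2, -4, 0, 3, -3; Σd² = 56
ρ = 1 − 6Σd² / [n(n²−1)] = 1 − 6×56 / (7×48) = 1 − 336/336 ≈ 0.0000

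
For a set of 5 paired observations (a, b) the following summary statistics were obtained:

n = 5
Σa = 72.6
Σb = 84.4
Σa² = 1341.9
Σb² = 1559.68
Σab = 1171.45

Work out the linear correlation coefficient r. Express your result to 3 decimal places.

r = (nΣab − ΣaΣb) / √[(nΣa² − (Σa)²)(nΣb² − (Σb)²)]
Numerator: 5×1171.45 − 72.6×84.4 = -270.19
Denominator: √[(6709.5 − 5270.76)(7798.4 − 7123.36)] = √[1438.74 × 675.04] = 985.4984
r = -270.19 / 985.4984 ≈ -0.274

-0.274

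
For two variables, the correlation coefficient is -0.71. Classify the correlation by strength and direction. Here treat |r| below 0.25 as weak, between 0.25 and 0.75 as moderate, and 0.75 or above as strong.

r = -0.71 < 0 so the relationship is negative.
|r| = 0.71, which falls in the moderate range.

moderate negative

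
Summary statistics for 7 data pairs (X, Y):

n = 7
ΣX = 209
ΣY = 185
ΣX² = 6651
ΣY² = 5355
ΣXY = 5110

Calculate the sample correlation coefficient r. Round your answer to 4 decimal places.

r = (nΣXY − ΣXΣY) / √[(nΣX² − (ΣX)²)(nΣY² − (ΣY)²)]
Numerator: 7×5110 − 209×185 = -2895
Denominator: √[(46557 − 43681)(37485 − 34225)] = √[2876 × 3260] = 3061.9863
r = -2895 / 3061.9863 ≈ -0.9455

-0.9455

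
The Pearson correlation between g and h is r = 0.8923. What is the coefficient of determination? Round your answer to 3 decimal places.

r² = (0.8923)² = 0.796

0.796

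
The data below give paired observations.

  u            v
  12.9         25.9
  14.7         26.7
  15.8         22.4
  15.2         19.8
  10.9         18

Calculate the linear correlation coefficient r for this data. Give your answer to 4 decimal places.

n = 5, Σu = 69.5, Σv = 112.8, Σu² = 981.99, Σv² = 2601.5, Σuv = 1577.68
nΣuv − ΣuΣv = 7888.4 − 7839.6 = 48.8
nΣu² − (Σu)² = 4909.95 − 4830.25 = 79.7; nΣv² − (Σv)² = 13007.5 − 12723.84 = 283.66
r = 48.8 / √(79.7 × 283.66) = 48.8 / 150.3586 ≈ 0.3246

0.3246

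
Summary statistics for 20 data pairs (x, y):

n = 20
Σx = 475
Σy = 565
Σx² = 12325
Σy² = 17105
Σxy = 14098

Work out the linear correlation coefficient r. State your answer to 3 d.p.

r = (nΣxy − ΣxΣy) / √[(nΣx² − (Σx)²)(nΣy² − (Σy)²)]
Numerator: 20×14098 − 475×565 = 13585
Denominator: √[(246500 − 225625)(342100 − 319225)] = √[20875 × 22875] = 21852.1309
r = 13585 / 21852.1309 ≈ 0.622

0.622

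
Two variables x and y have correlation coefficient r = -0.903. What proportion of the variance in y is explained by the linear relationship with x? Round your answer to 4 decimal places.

0.8154

r² = (-0.903)² = 0.8154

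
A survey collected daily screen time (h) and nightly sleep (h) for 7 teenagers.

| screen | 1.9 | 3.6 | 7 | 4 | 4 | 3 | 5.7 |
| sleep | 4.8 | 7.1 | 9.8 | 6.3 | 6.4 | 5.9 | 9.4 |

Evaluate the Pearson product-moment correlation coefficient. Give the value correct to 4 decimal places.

0.9606

n = 7, Σx = 29.2, Σy = 49.7, Σx² = 139.06, Σy² = 373.31, Σxy = 225.36
nΣxy − ΣxΣy = 1577.52 − 1451.24 = 126.28
nΣx² − (Σx)² = 973.42 − 852.64 = 120.78; nΣy² − (Σy)² = 2613.17 − 2470.09 = 143.08
r = 126.28 / √(120.78 × 143.08) = 126.28 / 131.4580 ≈ 0.9606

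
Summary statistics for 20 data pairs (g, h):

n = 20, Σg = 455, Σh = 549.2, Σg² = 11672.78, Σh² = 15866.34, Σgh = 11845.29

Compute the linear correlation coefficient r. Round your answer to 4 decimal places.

-0.6371

r = (nΣgh − ΣgΣh) / √[(nΣg² − (Σg)²)(nΣh² − (Σh)²)]
Numerator: 20×11845.29 − 455×549.2 = -12980.2
Denominator: √[(233455.6 − 207025)(317326.8 − 301620.64)] = √[26430.6 × 15706.16] = 20374.5732
r = -12980.2 / 20374.5732 ≈ -0.6371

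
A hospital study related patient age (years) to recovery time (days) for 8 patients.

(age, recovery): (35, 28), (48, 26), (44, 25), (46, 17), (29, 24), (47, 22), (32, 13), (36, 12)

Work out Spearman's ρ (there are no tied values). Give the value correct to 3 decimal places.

0.167

Rank age: 3, 8, 5, 6, 1, 7, 2, 4
Rank recovery: 8, 7, 6, 3, 5, 4, 2, 1
d = rank(age) − rank(recovery): -5, 1, -1, 3, -4, 3, 0, 3; Σd² = 70
ρ = 1 − 6Σd² / [n(n²−1)] = 1 − 6×70 / (8×63) = 1 − 420/504 ≈ 0.167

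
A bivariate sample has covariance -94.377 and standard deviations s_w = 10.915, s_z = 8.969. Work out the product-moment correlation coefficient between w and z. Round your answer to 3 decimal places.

-0.964

r = Cov(w,z) / (s_w · s_z) = -94.377 / (10.915 × 8.969)
  = -94.377 / 97.8966 ≈ -0.964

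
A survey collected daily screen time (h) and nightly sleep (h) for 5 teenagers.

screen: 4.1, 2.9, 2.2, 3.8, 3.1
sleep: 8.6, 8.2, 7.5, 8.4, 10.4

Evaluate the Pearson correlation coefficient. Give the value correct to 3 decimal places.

n = 5, Σx = 16.1, Σy = 43.1, Σx² = 54.11, Σy² = 376.17, Σxy = 139.7
nΣxy − ΣxΣy = 698.5 − 693.91 = 4.59
nΣx² − (Σx)² = 270.55 − 259.21 = 11.34; nΣy² − (Σy)² = 1880.85 − 1857.61 = 23.24
r = 4.59 / √(11.34 × 23.24) = 4.59 / 16.2340 ≈ 0.283

0.283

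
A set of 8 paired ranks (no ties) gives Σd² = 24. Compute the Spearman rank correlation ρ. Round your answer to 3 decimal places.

0.714

ρ = 1 − 6Σd² / [n(n²−1)] = 1 − 6×24 / (8×63)
  = 1 − 144/504 = 1 − 0.2857 ≈ 0.714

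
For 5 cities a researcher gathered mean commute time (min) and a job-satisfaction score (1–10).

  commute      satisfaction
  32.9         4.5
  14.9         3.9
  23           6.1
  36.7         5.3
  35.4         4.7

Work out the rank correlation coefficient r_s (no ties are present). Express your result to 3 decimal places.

0.400

Rank commute: 3, 1, 2, 5, 4
Rank satisfaction: 2, 1, 5, 4, 3
d = rank(commute) − rank(satisfaction): 1, 0, -3, 1, 1; Σd² = 12
ρ = 1 − 6Σd² / [n(n²−1)] = 1 − 6×12 / (5×24) = 1 − 72/120 ≈ 0.400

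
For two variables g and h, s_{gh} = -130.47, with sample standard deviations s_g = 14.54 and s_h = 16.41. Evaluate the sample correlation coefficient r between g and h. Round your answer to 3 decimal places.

-0.547

r = Cov(g,h) / (s_g · s_h) = -130.47 / (14.54 × 16.41)
  = -130.47 / 238.6014 ≈ -0.547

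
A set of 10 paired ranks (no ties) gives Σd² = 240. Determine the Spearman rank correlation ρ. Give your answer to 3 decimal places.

-0.455

ρ = 1 − 6Σd² / [n(n²−1)] = 1 − 6×240 / (10×99)
  = 1 − 1440/990 = 1 − 1.4545 ≈ -0.455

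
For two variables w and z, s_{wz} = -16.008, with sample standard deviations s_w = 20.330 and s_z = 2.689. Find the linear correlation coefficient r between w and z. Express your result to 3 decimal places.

-0.293

r = Cov(w,z) / (s_w · s_z) = -16.008 / (20.330 × 2.689)
  = -16.008 / 54.6674 ≈ -0.293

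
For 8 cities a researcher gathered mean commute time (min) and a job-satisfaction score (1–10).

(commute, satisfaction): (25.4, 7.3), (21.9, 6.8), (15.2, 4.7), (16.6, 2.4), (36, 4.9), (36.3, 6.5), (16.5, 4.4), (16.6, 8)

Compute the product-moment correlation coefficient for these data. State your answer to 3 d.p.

0.226

n = 8, Σx = 184.5, Σy = 45, Σx² = 4792.87, Σy² = 277, Σxy = 1063.37
nΣxy − ΣxΣy = 8506.96 − 8302.5 = 204.46
nΣx² − (Σx)² = 38342.96 − 34040.25 = 4302.71; nΣy² − (Σy)² = 2216 − 2025 = 191
r = 204.46 / √(4302.71 × 191) = 204.46 / 906.5416 ≈ 0.226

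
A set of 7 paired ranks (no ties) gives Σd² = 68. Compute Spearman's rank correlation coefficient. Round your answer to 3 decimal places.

-0.214

ρ = 1 − 6Σd² / [n(n²−1)] = 1 − 6×68 / (7×48)
  = 1 − 408/336 = 1 − 1.2143 ≈ -0.214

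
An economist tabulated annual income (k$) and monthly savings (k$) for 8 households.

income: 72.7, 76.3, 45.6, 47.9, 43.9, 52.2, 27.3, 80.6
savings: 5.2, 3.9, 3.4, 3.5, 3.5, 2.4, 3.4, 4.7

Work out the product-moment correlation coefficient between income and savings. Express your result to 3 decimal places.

n = 8, Σx = 446.5, Σy = 30, Σx² = 27374.45, Σy² = 117.72, Σxy = 1748.87
nΣxy − ΣxΣy = 13990.96 − 13395 = 595.96
nΣx² − (Σx)² = 218995.6 − 199362.25 = 19633.35; nΣy² − (Σy)² = 941.76 − 900 = 41.76
r = 595.96 / √(19633.35 × 41.76) = 595.96 / 905.4771 ≈ 0.658

0.658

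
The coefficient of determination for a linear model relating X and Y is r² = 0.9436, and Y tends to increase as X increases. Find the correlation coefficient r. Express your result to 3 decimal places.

0.971

|r| = √0.9436 = 0.971
The association is positive, so r = 0.971.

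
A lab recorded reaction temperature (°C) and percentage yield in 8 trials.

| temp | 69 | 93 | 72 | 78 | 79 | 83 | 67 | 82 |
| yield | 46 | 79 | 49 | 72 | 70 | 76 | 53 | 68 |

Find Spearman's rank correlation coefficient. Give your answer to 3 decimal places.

0.833

Rank temp: 2, 8, 3, 4, 5, 7, 1, 6
Rank yield: 1, 8, 2, 6, 5, 7, 3, 4
d = rank(temp) − rank(yield): 1, 0, 1, -2, 0, 0, -2, 2; Σd² = 14
ρ = 1 − 6Σd² / [n(n²−1)] = 1 − 6×14 / (8×63) = 1 − 84/504 ≈ 0.833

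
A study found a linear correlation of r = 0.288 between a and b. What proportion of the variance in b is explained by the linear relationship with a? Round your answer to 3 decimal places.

r² = (0.288)² = 0.083

0.083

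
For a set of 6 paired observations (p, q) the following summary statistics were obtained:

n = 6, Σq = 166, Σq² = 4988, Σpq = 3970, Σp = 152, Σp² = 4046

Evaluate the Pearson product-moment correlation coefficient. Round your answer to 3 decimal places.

r = (nΣpq − ΣpΣq) / √[(nΣp² − (Σp)²)(nΣq² − (Σq)²)]
Numerator: 6×3970 − 152×166 = -1412
Denominator: √[(24276 − 23104)(29928 − 27556)] = √[1172 × 2372] = 1667.3284
r = -1412 / 1667.3284 ≈ -0.847

-0.847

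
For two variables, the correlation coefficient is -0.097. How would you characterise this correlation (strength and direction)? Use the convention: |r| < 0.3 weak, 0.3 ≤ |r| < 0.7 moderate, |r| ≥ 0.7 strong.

weak negative

r = -0.097 < 0 so the relationship is negative.
|r| = 0.097, which falls in the weak range.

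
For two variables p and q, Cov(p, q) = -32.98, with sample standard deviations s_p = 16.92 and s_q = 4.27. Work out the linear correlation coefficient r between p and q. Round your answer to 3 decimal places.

-0.456

r = Cov(p,q) / (s_p · s_q) = -32.98 / (16.92 × 4.27)
  = -32.98 / 72.2484 ≈ -0.456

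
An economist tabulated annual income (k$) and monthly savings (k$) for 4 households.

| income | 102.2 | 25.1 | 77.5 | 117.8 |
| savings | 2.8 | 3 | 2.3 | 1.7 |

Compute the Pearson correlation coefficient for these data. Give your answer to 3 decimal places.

-0.714

n = 4, Σx = 322.6, Σy = 9.8, Σx² = 30957.94, Σy² = 25.02, Σxy = 739.97
nΣxy − ΣxΣy = 2959.88 − 3161.48 = -201.6
nΣx² − (Σx)² = 123831.76 − 104070.76 = 19761; nΣy² − (Σy)² = 100.08 − 96.04 = 4.04
r = -201.6 / √(19761 × 4.04) = -201.6 / 282.5499 ≈ -0.714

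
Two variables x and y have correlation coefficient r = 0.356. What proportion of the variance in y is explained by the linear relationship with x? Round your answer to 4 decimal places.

0.1267

r² = (0.356)² = 0.1267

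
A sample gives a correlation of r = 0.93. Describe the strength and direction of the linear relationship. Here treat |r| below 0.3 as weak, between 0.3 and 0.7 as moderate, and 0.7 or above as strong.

r = 0.93 > 0 so the relationship is positive.
|r| = 0.93, which falls in the strong range.

strong positive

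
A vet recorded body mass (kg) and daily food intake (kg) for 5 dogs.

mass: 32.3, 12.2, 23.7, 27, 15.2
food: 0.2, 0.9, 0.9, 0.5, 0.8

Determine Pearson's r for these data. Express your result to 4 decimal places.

-0.8320

n = 5, Σx = 110.4, Σy = 3.3, Σx² = 2713.86, Σy² = 2.55, Σxy = 64.43
nΣxy − ΣxΣy = 322.15 − 364.32 = -42.17
nΣx² − (Σx)² = 13569.3 − 12188.16 = 1381.14; nΣy² − (Σy)² = 12.75 − 10.89 = 1.86
r = -42.17 / √(1381.14 × 1.86) = -42.17 / 50.6845 ≈ -0.8320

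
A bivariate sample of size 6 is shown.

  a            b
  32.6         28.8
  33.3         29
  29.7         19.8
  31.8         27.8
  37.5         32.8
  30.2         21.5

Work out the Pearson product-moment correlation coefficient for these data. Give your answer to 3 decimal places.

0.908

n = 6, Σa = 195.1, Σb = 159.7, Σa² = 6383.27, Σb² = 4373.41, Σab = 5255.98
nΣab − ΣaΣb = 31535.88 − 31157.47 = 378.41
nΣa² − (Σa)² = 38299.62 − 38064.01 = 235.61; nΣb² − (Σb)² = 26240.46 − 25504.09 = 736.37
r = 378.41 / √(235.61 × 736.37) = 378.41 / 416.5287 ≈ 0.908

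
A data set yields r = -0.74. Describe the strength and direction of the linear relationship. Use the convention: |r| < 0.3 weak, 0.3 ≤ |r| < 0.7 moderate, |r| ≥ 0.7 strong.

strong negative

r = -0.74 < 0 so the relationship is negative.
|r| = 0.74, which falls in the strong range.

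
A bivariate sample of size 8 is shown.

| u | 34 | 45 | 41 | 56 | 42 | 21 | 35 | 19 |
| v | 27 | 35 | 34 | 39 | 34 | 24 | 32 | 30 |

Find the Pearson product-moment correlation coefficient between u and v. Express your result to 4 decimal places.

n = 8, Σu = 293, Σv = 255, Σu² = 11789, Σv² = 8287, Σuv = 9693
nΣuv − ΣuΣv = 77544 − 74715 = 2829
nΣu² − (Σu)² = 94312 − 85849 = 8463; nΣv² − (Σv)² = 66296 − 65025 = 1271
r = 2829 / √(8463 × 1271) = 2829 / 3279.7062 ≈ 0.8626

0.8626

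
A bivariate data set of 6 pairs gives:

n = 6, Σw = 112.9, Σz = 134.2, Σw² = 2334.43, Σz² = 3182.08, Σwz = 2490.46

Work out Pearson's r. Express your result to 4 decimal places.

-0.1784

r = (nΣwz − ΣwΣz) / √[(nΣw² − (Σw)²)(nΣz² − (Σz)²)]
Numerator: 6×2490.46 − 112.9×134.2 = -208.42
Denominator: √[(14006.58 − 12746.41)(19092.48 − 18009.64)] = √[1260.17 × 1082.84] = 1168.1449
r = -208.42 / 1168.1449 ≈ -0.1784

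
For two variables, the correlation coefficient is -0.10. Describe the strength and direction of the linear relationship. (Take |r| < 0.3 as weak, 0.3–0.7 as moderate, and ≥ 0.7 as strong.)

weak negative

r = -0.10 < 0 so the relationship is negative.
|r| = 0.10, which falls in the weak range.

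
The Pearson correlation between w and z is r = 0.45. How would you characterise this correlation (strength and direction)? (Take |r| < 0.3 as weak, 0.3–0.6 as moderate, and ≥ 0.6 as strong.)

moderate positive

r = 0.45 > 0 so the relationship is positive.
|r| = 0.45, which falls in the moderate range.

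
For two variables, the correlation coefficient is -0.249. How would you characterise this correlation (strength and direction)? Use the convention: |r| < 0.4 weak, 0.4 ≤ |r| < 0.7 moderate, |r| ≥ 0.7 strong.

weak negative

r = -0.249 < 0 so the relationship is negative.
|r| = 0.249, which falls in the weak range.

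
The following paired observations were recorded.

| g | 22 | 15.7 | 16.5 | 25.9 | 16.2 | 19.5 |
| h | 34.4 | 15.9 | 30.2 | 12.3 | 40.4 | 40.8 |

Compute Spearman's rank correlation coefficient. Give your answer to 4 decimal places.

Rank g: 5, 1, 3, 6, 2, 4
Rank h: 4, 2, 3, 1, 5, 6
d = rank(g) − rank(h): 1, -1, 0, 5, -3, -2; Σd² = 40
ρ = 1 − 6Σd² / [n(n²−1)] = 1 − 6×40 / (6×35) = 1 − 240/210 ≈ -0.1429

-0.1429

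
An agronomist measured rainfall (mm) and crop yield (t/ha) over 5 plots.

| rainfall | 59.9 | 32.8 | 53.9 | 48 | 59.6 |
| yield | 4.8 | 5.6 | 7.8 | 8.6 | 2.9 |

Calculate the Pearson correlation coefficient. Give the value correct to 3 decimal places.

-0.317

n = 5, Σx = 254.2, Σy = 29.7, Σx² = 13425.22, Σy² = 197.61, Σxy = 1477.26
nΣxy − ΣxΣy = 7386.3 − 7549.74 = -163.44
nΣx² − (Σx)² = 67126.1 − 64617.64 = 2508.46; nΣy² − (Σy)² = 988.05 − 882.09 = 105.96
r = -163.44 / √(2508.46 × 105.96) = -163.44 / 515.5545 ≈ -0.317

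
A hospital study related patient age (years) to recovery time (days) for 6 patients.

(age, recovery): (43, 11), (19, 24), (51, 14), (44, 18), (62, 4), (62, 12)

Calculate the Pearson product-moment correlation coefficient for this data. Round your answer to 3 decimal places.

n = 6, Σx = 281, Σy = 83, Σx² = 14435, Σy² = 1377, Σxy = 3427
nΣxy − ΣxΣy = 20562 − 23323 = -2761
nΣx² − (Σx)² = 86610 − 78961 = 7649; nΣy² − (Σy)² = 8262 − 6889 = 1373
r = -2761 / √(7649 × 1373) = -2761 / 3240.6908 ≈ -0.852

-0.852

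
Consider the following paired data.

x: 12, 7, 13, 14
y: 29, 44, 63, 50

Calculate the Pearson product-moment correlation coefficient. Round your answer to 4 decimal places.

0.2736

n = 4, Σx = 46, Σy = 186, Σx² = 558, Σy² = 9246, Σxy = 2175
nΣxy − ΣxΣy = 8700 − 8556 = 144
nΣx² − (Σx)² = 2232 − 2116 = 116; nΣy² − (Σy)² = 36984 − 34596 = 2388
r = 144 / √(116 × 2388) = 144 / 526.3155 ≈ 0.2736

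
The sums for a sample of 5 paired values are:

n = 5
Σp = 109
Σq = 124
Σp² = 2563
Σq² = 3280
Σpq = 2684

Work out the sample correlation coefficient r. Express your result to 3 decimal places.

-0.098

r = (nΣpq − ΣpΣq) / √[(nΣp² − (Σp)²)(nΣq² − (Σq)²)]
Numerator: 5×2684 − 109×124 = -96
Denominator: √[(12815 − 11881)(16400 − 15376)] = √[934 × 1024] = 977.9652
r = -96 / 977.9652 ≈ -0.098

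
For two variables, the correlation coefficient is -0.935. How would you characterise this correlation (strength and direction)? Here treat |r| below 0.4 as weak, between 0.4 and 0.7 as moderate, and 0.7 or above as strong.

strong negative

r = -0.935 < 0 so the relationship is negative.
|r| = 0.935, which falls in the strong range.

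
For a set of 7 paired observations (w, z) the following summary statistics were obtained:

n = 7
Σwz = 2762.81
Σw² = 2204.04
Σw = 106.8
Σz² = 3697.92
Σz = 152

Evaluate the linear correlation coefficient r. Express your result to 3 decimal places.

r = (nΣwz − ΣwΣz) / √[(nΣw² − (Σw)²)(nΣz² − (Σz)²)]
Numerator: 7×2762.81 − 106.8×152 = 3106.07
Denominator: √[(15428.28 − 11406.24)(25885.44 − 23104)] = √[4022.04 × 2781.44] = 3344.7067
r = 3106.07 / 3344.7067 ≈ 0.929

0.929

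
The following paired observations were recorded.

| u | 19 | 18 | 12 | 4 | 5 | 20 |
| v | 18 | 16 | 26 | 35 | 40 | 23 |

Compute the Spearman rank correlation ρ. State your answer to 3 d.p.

-0.714

Rank u: 5, 4, 3, 1, 2, 6
Rank v: 2, 1, 4, 5, 6, 3
d = rank(u) − rank(v): 3, 3, -1, -4, -4, 3; Σd² = 60
ρ = 1 − 6Σd² / [n(n²−1)] = 1 − 6×60 / (6×35) = 1 − 360/210 ≈ -0.714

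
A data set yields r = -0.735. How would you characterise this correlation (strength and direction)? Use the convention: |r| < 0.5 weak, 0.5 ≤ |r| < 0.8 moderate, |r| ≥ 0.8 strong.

moderate negative

r = -0.735 < 0 so the relationship is negative.
|r| = 0.735, which falls in the moderate range.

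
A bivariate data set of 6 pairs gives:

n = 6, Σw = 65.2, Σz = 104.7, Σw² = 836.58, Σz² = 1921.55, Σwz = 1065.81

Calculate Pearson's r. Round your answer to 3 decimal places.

-0.654

r = (nΣwz − ΣwΣz) / √[(nΣw² − (Σw)²)(nΣz² − (Σz)²)]
Numerator: 6×1065.81 − 65.2×104.7 = -431.58
Denominator: √[(5019.48 − 4251.04)(11529.3 − 10962.09)] = √[768.44 × 567.21] = 660.2021
r = -431.58 / 660.2021 ≈ -0.654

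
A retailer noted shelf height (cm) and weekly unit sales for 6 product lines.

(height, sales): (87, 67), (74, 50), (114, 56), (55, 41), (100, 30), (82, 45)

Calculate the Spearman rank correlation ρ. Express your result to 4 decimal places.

0.2571

Rank height: 4, 2, 6, 1, 5, 3
Rank sales: 6, 4, 5, 2, 1, 3
d = rank(height) − rank(sales): -2, -2, 1, -1, 4, 0; Σd² = 26
ρ = 1 − 6Σd² / [n(n²−1)] = 1 − 6×26 / (6×35) = 1 − 156/210 ≈ 0.2571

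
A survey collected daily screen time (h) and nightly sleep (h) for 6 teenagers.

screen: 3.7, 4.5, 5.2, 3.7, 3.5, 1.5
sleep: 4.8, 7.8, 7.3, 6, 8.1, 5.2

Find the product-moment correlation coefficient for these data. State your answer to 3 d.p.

0.551

n = 6, Σx = 22.1, Σy = 39.2, Σx² = 89.17, Σy² = 265.82, Σxy = 149.17
nΣxy − ΣxΣy = 895.02 − 866.32 = 28.7
nΣx² − (Σx)² = 535.02 − 488.41 = 46.61; nΣy² − (Σy)² = 1594.92 − 1536.64 = 58.28
r = 28.7 / √(46.61 × 58.28) = 28.7 / 52.1194 ≈ 0.551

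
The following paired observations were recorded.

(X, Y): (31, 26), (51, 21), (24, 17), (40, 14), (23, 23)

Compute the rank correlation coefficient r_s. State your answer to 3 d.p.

Rank X: 3, 5, 2, 4, 1
Rank Y: 5, 3, 2, 1, 4
d = rank(X) − rank(Y): -2, 2, 0, 3, -3; Σd² = 26
ρ = 1 − 6Σd² / [n(n²−1)] = 1 − 6×26 / (5×24) = 1 − 156/120 ≈ -0.300

-0.300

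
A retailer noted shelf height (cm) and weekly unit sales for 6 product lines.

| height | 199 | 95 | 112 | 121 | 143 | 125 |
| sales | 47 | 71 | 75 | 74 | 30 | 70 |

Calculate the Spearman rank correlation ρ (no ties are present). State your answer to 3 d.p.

Rank height: 6, 1, 2, 3, 5, 4
Rank sales: 2, 4, 6, 5, 1, 3
d = rank(height) − rank(sales): 4, -3, -4, -2, 4, 1; Σd² = 62
ρ = 1 − 6Σd² / [n(n²−1)] = 1 − 6×62 / (6×35) = 1 − 372/210 ≈ -0.771

-0.771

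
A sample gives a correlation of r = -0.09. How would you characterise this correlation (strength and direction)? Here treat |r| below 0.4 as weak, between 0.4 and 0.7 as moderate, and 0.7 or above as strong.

weak negative

r = -0.09 < 0 so the relationship is negative.
|r| = 0.09, which falls in the weak range.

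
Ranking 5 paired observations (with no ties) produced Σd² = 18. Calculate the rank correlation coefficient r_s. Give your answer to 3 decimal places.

ρ = 1 − 6Σd² / [n(n²−1)] = 1 − 6×18 / (5×24)
  = 1 − 108/120 = 1 − 0.9000 ≈ 0.100

0.100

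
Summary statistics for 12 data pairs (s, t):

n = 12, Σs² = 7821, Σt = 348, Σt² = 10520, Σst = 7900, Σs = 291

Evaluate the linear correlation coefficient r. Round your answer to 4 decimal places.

r = (nΣst − ΣsΣt) / √[(nΣs² − (Σs)²)(nΣt² − (Σt)²)]
Numerator: 12×7900 − 291×348 = -6468
Denominator: √[(93852 − 84681)(126240 − 121104)] = √[9171 × 5136] = 6863.1083
r = -6468 / 6863.1083 ≈ -0.9424

-0.9424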